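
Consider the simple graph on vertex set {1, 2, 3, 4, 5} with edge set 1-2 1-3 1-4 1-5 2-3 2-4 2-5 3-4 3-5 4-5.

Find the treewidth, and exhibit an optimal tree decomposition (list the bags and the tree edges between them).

With just one bag of size 5, the width is 5 − 1 = 4, so tw(G) ≤ 4. Conversely, {1, 2, 3, 4, 5} is a clique of size 5, and the vertices of any clique must share a bag in every tree decomposition; so some bag has ≥ 5 vertices and tw(G) ≥ 4. Therefore the treewidth is 4.

Treewidth 4.
Bags: B1 = {1, 2, 3, 4, 5}
Tree: (single bag)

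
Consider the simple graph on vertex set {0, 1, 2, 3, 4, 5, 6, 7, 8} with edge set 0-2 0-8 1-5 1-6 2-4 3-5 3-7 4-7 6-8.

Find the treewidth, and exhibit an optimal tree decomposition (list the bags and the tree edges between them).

Each bag holds 3 vertices, so the decomposition has width 2, which upper-bounds the treewidth. Since 6–8–0–2–4–7–3–5–1–6 is a cycle in G, G is not acyclic. Forests are exactly the graphs of treewidth ≤ 1, so tw(G) ≥ 2. Combining the bounds, tw(G) = 2.

Treewidth 2.
One such decomposition:
Bags: B1 = {0, 6, 8}  B2 = {0, 2, 6}  B3 = {2, 4, 6}  B4 = {4, 6, 7}  B5 = {3, 6, 7}  B6 = {3, 5, 6}  B7 = {1, 5, 6}
Tree: B1–B2, B2–B3, B3–B4, B4–B5, B5–B6, B6–B7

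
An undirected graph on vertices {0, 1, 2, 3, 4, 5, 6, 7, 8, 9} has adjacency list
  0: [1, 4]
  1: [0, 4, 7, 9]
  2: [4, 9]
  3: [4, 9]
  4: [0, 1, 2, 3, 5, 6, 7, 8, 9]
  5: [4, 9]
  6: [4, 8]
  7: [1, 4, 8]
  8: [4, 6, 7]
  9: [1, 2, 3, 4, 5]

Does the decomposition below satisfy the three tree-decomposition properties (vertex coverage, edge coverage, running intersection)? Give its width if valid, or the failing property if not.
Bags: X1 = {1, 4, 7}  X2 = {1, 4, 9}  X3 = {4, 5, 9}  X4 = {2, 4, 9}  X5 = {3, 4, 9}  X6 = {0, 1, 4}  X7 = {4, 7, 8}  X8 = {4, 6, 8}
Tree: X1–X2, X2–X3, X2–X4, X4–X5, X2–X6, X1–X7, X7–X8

Checking the three conditions: (i) the bags cover all of {0, 1, 2, 3, 4, 5, 6, 7, 8, 9}; (ii) for each edge, some bag contains both endpoints; (iii) the bags containing any fixed vertex form a subtree. All hold, so the decomposition is valid with width 3 − 1 = 2.

Yes; width 2.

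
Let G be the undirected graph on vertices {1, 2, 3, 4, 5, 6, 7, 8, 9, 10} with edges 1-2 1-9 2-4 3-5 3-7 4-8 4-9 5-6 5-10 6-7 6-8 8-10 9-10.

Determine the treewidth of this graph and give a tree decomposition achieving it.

Every bag has size at most 3, so the width is 3 − 1 = 2 and tw(G) ≤ 2. Since 1–2–4–9–1 is a cycle in G, G is not acyclic. Forests are exactly the graphs of treewidth ≤ 1, so tw(G) ≥ 2. Therefore the treewidth is 2.

Treewidth 2.
One such decomposition:
Bags: B1 = {1, 2, 9}  B2 = {2, 4, 9}  B3 = {4, 9, 10}  B4 = {4, 8, 10}  B5 = {5, 8, 10}  B6 = {5, 6, 8}  B7 = {3, 5, 6}  B8 = {3, 6, 7}
Tree: B1–B2, B2–B3, B3–B4, B4–B5, B5–B6, B6–B7, B7–B8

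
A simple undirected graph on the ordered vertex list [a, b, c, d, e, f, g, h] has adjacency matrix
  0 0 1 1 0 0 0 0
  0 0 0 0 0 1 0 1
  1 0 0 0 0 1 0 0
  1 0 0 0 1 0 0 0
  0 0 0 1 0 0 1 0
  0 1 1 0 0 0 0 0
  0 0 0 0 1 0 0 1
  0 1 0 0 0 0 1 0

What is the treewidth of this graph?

2

A width-2 tree decomposition is:
Bags: B1 = {a, c, d}  B2 = {c, d, f}  B3 = {b, d, f}  B4 = {b, d, h}  B5 = {d, g, h}  B6 = {d, e, g}
Tree: B1–B2, B2–B3, B3–B4, B4–B5, B5–B6
Each bag holds 3 vertices, so the decomposition has width 2, which upper-bounds the treewidth. For the lower bound, G contains the cycle d–a–c–f–b–h–g–e–d, so G is not a forest; only forests have treewidth ≤ 1, hence tw(G) ≥ 2. Hence tw(G) = 2 exactly.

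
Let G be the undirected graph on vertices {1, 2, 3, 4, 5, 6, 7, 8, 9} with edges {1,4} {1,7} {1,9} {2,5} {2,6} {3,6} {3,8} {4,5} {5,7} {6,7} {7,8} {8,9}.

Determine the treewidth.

A width-3 tree decomposition is:
Bags: B1 = {1, 2, 4, 5}  B2 = {1, 2, 5, 7}  B3 = {1, 2, 6, 7}  B4 = {1, 6, 7, 9}  B5 = {6, 7, 8, 9}  B6 = {3, 6, 8, 9}
Tree: B1–B2, B2–B3, B3–B4, B4–B5, B5–B6
The largest bag has 4 vertices, giving width 3; this decomposition certifies tw(G) ≤ 3. For the lower bound: the 4 vertex sets {2,4,5}, {1}, {7}, {3,6,8,9} are disjoint, each induces a connected subgraph, and every pair is joined by at least one edge of G. Contracting each set to a single vertex therefore yields K_{4} as a minor, and since treewidth is minor-monotone, tw(G) ≥ tw(K_{4}) = 3. Combining the bounds, tw(G) = 3.

3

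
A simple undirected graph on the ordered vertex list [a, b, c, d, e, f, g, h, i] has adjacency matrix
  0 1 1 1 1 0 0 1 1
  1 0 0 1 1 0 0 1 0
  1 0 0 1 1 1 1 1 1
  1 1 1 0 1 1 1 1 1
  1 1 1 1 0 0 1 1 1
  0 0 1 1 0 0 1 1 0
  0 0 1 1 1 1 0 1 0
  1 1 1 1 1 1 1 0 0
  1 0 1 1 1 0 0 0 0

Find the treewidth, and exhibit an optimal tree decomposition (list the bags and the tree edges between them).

The largest bag has 5 vertices, giving width 4; this decomposition certifies tw(G) ≤ 4. On the other hand G contains the 5-clique {c, d, e, g, h}. A clique must lie in a single bag of any decomposition, so no decomposition can have width below 4. Hence tw(G) = 4 exactly.

Treewidth 4.
Bags: B1 = {a, c, d, e, h}  B2 = {c, d, e, g, h}  B3 = {c, d, f, g, h}  B4 = {a, b, d, e, h}  B5 = {a, c, d, e, i}
Tree: B1–B2, B2–B3, B1–B4, B1–B5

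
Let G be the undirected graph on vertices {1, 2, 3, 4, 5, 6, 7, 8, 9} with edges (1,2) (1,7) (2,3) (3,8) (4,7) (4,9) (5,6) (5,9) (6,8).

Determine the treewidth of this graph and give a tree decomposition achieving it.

Treewidth 2.
One optimal decomposition is:
Bags: B1 = {1, 4, 7}  B2 = {1, 2, 4}  B3 = {2, 3, 4}  B4 = {3, 4, 8}  B5 = {4, 6, 8}  B6 = {4, 5, 6}  B7 = {4, 5, 9}
Tree: B1–B2, B2–B3, B3–B4, B4–B5, B5–B6, B6–B7

The largest bag has 3 vertices, giving width 2; this decomposition certifies tw(G) ≤ 2. For the lower bound, G contains the cycle 4–7–1–2–3–8–6–5–9–4, so G is not a forest; only forests have treewidth ≤ 1, hence tw(G) ≥ 2. Combining the bounds, tw(G) = 2.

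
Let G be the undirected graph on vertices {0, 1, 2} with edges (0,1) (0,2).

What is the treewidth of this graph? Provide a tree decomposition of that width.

Treewidth 1.
One such decomposition:
Bags: B1 = {0, 1}  B2 = {0, 2}
Tree: B1–B2

The largest bag has 2 vertices, giving width 1; this decomposition certifies tw(G) ≤ 1. G has an edge, so its treewidth is at least 1. Hence tw(G) = 1 exactly.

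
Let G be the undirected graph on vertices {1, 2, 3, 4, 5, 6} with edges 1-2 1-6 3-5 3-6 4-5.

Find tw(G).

1

A width-1 tree decomposition is:
Bags: B1 = {1, 2}  B2 = {1, 6}  B3 = {3, 6}  B4 = {3, 5}  B5 = {4, 5}
Tree: B1–B2, B2–B3, B3–B4, B4–B5
Each bag holds 2 vertices, so the decomposition has width 1, which upper-bounds the treewidth. Since G has at least one edge (e.g. 2–1), it is not an edgeless graph, so tw(G) ≥ 1. The upper and lower bounds meet at 1, so that is the treewidth.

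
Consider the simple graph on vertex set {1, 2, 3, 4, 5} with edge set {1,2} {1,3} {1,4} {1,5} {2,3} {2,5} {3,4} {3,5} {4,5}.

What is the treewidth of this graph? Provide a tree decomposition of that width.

Treewidth 3.
One optimal decomposition is:
Bags: B1 = {1, 3, 4, 5}  B2 = {1, 2, 3, 5}
Tree: B1–B2

Every bag has size at most 4, so the width is 4 − 1 = 3 and tw(G) ≤ 3. For the lower bound, the 4 vertices {1, 2, 3, 5} are pairwise adjacent, and any tree decomposition puts a clique entirely inside one bag — forcing width ≥ 3. Therefore the treewidth is 3.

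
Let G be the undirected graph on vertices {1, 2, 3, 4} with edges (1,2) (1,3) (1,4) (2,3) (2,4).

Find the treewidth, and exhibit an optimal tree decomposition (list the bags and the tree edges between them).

Each bag holds 3 vertices, so the decomposition has width 2, which upper-bounds the treewidth. Conversely, {1, 2, 3} is a clique of size 3, and the vertices of any clique must share a bag in every tree decomposition; so some bag has ≥ 3 vertices and tw(G) ≥ 2. Therefore the treewidth is 2.

Treewidth 2.
One such decomposition:
Bags: B1 = {1, 2, 3}  B2 = {1, 2, 4}
Tree: B1–B2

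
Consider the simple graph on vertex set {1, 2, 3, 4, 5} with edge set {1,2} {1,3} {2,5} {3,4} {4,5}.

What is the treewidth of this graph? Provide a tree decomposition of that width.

Each bag holds 3 vertices, so the decomposition has width 2, which upper-bounds the treewidth. For the lower bound, G contains the cycle 2–5–4–3–1–2, so G is not a forest; only forests have treewidth ≤ 1, hence tw(G) ≥ 2. The upper and lower bounds meet at 2, so that is the treewidth.

Treewidth 2.
One such decomposition:
Bags: B1 = {2, 4, 5}  B2 = {2, 3, 4}  B3 = {1, 2, 3}
Tree: B1–B2, B2–B3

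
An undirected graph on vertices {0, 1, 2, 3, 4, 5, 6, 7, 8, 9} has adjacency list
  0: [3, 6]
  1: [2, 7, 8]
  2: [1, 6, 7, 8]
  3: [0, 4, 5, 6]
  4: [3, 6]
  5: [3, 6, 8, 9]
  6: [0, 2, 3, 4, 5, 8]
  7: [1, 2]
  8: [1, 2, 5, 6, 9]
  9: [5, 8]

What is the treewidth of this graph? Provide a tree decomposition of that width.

The largest bag has 3 vertices, giving width 2; this decomposition certifies tw(G) ≤ 2. On the other hand G contains the 3-clique {1, 2, 8}. A clique must lie in a single bag of any decomposition, so no decomposition can have width below 2. Combining the bounds, tw(G) = 2.

Treewidth 2.
One such decomposition:
Bags: B1 = {3, 5, 6}  B2 = {5, 6, 8}  B3 = {2, 6, 8}  B4 = {5, 8, 9}  B5 = {1, 2, 8}  B6 = {3, 4, 6}  B7 = {1, 2, 7}  B8 = {0, 3, 6}
Tree: B1–B2, B2–B3, B2–B4, B3–B5, B1–B6, B5–B7, B6–B8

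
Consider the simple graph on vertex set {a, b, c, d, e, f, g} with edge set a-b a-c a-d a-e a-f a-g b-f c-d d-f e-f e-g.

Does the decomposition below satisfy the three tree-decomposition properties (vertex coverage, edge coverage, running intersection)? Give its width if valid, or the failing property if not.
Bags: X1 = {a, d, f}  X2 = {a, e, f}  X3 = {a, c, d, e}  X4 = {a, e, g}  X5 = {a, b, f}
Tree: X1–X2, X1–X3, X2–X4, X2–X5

No — bags containing vertex e are not connected in the tree.

A tree decomposition must satisfy three properties: every vertex lies in some bag; for every edge, both endpoints lie together in some bag; and for every vertex, the bags containing it form a connected subtree. Here bags containing vertex e are not connected in the tree, so the decomposition is invalid.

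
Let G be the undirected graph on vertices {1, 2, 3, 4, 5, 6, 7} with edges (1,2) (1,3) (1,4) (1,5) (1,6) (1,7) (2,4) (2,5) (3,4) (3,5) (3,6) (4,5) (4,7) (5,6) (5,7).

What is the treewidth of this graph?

3

A width-3 tree decomposition is:
Bags: B1 = {1, 3, 4, 5}  B2 = {1, 2, 4, 5}  B3 = {1, 4, 5, 7}  B4 = {1, 3, 5, 6}
Tree: B1–B2, B2–B3, B1–B4
The largest bag has 4 vertices, giving width 3; this decomposition certifies tw(G) ≤ 3. For the lower bound, the 4 vertices {1, 2, 4, 5} are pairwise adjacent, and any tree decomposition puts a clique entirely inside one bag — forcing width ≥ 3. Therefore the treewidth is 3.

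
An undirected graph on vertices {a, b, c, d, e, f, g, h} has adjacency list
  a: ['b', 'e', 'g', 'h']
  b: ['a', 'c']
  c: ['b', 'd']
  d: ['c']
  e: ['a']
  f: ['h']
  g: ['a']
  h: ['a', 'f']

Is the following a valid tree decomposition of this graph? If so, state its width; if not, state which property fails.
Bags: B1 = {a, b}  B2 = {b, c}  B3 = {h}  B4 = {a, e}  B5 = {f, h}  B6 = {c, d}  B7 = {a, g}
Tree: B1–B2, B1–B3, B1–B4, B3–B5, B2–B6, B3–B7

No — edge (a,h) lies in no bag.

A tree decomposition must satisfy three properties: every vertex lies in some bag; for every edge, both endpoints lie together in some bag; and for every vertex, the bags containing it form a connected subtree. Here edge (a,h) lies in no bag, so the decomposition is invalid.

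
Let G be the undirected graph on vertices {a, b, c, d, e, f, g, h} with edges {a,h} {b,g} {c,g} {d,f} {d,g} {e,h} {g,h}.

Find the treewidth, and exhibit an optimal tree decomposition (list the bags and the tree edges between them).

Treewidth 1.
One optimal decomposition is:
Bags: B1 = {d, g}  B2 = {g, h}  B3 = {a, h}  B4 = {d, f}  B5 = {b, g}  B6 = {c, g}  B7 = {e, h}
Tree: B1–B2, B2–B3, B1–B4, B2–B5, B5–B6, B2–B7

Every bag has size at most 2, so the width is 2 − 1 = 1 and tw(G) ≤ 1. Any graph with an edge has treewidth ≥ 1, and G has the edge g–d. Therefore the treewidth is 1.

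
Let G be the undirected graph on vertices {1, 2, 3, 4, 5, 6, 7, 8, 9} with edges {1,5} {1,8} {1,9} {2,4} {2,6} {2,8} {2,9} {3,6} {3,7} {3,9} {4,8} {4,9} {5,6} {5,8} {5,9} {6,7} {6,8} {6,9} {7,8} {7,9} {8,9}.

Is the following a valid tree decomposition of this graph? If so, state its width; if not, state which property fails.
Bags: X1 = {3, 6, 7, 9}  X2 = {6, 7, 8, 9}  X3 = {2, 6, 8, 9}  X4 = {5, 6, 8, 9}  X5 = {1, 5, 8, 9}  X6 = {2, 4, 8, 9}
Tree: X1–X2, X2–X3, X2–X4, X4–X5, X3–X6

Checking the three conditions: (i) the bags cover all of {1, 2, 3, 4, 5, 6, 7, 8, 9}; (ii) for each edge, some bag contains both endpoints; (iii) the bags containing any fixed vertex form a subtree. All hold, so the decomposition is valid with width 4 − 1 = 3.

Yes; width 3.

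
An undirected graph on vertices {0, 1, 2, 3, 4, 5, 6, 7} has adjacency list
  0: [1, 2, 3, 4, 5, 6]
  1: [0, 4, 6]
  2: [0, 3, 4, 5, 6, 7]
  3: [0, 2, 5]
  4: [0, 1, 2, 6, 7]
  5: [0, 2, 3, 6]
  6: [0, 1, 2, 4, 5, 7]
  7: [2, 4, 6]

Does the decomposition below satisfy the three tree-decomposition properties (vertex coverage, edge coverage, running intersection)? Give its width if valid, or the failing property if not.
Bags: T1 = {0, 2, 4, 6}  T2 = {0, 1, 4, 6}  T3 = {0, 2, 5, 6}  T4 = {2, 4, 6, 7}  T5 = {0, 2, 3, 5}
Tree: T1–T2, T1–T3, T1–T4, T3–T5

Every vertex of G appears in some bag (union = {0, 1, 2, 3, 4, 5, 6, 7}); every edge is covered by a bag; and for each vertex v the set of bags containing v is connected in the bag tree. The decomposition is therefore valid. The largest bag has 4 vertices, so the width is 3.

Yes; width 3.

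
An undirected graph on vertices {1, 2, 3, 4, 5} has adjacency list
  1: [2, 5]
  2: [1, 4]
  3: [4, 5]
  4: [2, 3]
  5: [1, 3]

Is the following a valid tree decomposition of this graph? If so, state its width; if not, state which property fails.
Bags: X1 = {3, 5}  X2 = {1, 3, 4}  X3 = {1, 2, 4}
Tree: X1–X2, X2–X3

No — edge (1,5) lies in no bag.

A tree decomposition must satisfy three properties: every vertex lies in some bag; for every edge, both endpoints lie together in some bag; and for every vertex, the bags containing it form a connected subtree. Here edge (1,5) lies in no bag, so the decomposition is invalid.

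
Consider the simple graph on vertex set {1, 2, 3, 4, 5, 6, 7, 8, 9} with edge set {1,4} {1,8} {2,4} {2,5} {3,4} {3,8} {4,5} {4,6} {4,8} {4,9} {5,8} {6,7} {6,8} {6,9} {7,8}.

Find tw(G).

2

A width-2 tree decomposition is:
Bags: B1 = {4, 6, 8}  B2 = {4, 6, 9}  B3 = {4, 5, 8}  B4 = {6, 7, 8}  B5 = {3, 4, 8}  B6 = {2, 4, 5}  B7 = {1, 4, 8}
Tree: B1–B2, B1–B3, B1–B4, B3–B5, B3–B6, B3–B7
Each bag holds 3 vertices, so the decomposition has width 2, which upper-bounds the treewidth. Conversely, {1, 4, 8} is a clique of size 3, and the vertices of any clique must share a bag in every tree decomposition; so some bag has ≥ 3 vertices and tw(G) ≥ 2. Combining the bounds, tw(G) = 2.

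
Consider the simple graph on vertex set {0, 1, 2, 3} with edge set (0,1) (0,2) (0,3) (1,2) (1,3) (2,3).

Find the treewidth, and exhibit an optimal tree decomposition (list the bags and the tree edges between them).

With just one bag of size 4, the width is 4 − 1 = 3, so tw(G) ≤ 3. For the lower bound, the 4 vertices {0, 1, 2, 3} are pairwise adjacent, and any tree decomposition puts a clique entirely inside one bag — forcing width ≥ 3. Combining the bounds, tw(G) = 3.

Treewidth 3.
One optimal decomposition is:
Bags: B1 = {0, 1, 2, 3}
Tree: (single bag)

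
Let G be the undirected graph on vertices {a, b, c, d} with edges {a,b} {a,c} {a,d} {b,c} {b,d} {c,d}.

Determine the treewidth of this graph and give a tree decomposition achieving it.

A single bag containing all 4 vertices is trivially a valid decomposition of width 3. Conversely, {a, b, c, d} is a clique of size 4, and the vertices of any clique must share a bag in every tree decomposition; so some bag has ≥ 4 vertices and tw(G) ≥ 3. Combining the bounds, tw(G) = 3.

Treewidth 3.
One optimal decomposition is:
Bags: B1 = {a, b, c, d}
Tree: (single bag)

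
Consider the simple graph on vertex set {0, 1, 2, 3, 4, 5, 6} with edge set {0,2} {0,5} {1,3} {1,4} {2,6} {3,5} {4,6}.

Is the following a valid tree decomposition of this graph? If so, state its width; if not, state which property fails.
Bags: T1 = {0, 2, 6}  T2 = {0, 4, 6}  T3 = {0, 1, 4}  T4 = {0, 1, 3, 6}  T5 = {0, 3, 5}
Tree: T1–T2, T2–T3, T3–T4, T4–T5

No — bags containing vertex 6 are not connected in the tree.

A tree decomposition must satisfy three properties: every vertex lies in some bag; for every edge, both endpoints lie together in some bag; and for every vertex, the bags containing it form a connected subtree. Here bags containing vertex 6 are not connected in the tree, so the decomposition is invalid.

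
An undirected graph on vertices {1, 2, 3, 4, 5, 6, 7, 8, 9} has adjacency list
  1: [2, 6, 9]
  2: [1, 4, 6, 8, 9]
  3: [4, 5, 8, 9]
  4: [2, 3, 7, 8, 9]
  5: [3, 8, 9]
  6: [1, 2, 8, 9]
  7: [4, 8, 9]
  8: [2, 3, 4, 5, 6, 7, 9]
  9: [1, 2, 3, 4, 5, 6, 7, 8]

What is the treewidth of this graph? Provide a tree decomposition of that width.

Treewidth 3.
Bags: B1 = {3, 4, 8, 9}  B2 = {2, 4, 8, 9}  B3 = {4, 7, 8, 9}  B4 = {3, 5, 8, 9}  B5 = {2, 6, 8, 9}  B6 = {1, 2, 6, 9}
Tree: B1–B2, B2–B3, B1–B4, B2–B5, B5–B6

Each bag holds 4 vertices, so the decomposition has width 3, which upper-bounds the treewidth. For the lower bound, the 4 vertices {2, 4, 8, 9} are pairwise adjacent, and any tree decomposition puts a clique entirely inside one bag — forcing width ≥ 3. The upper and lower bounds meet at 3, so that is the treewidth.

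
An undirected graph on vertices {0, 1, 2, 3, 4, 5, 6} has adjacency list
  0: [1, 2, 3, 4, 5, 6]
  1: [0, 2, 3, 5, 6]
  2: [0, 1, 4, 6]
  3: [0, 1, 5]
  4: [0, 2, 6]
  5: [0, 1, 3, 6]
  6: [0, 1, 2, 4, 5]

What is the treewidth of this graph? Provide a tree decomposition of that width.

Treewidth 3.
One optimal decomposition is:
Bags: B1 = {0, 1, 5, 6}  B2 = {0, 1, 3, 5}  B3 = {0, 1, 2, 6}  B4 = {0, 2, 4, 6}
Tree: B1–B2, B1–B3, B3–B4

Every bag has size at most 4, so the width is 4 − 1 = 3 and tw(G) ≤ 3. On the other hand G contains the 4-clique {0, 1, 2, 6}. A clique must lie in a single bag of any decomposition, so no decomposition can have width below 3. Hence tw(G) = 3 exactly.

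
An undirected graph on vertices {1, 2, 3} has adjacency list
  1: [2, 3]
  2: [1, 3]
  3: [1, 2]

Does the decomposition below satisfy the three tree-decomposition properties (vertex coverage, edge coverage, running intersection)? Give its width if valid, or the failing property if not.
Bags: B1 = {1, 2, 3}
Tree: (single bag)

Yes; width 2.

Every vertex of G appears in some bag (union = {1, 2, 3}); every edge is covered by a bag; and for each vertex v the set of bags containing v is connected in the bag tree. The decomposition is therefore valid. The largest bag has 3 vertices, so the width is 2.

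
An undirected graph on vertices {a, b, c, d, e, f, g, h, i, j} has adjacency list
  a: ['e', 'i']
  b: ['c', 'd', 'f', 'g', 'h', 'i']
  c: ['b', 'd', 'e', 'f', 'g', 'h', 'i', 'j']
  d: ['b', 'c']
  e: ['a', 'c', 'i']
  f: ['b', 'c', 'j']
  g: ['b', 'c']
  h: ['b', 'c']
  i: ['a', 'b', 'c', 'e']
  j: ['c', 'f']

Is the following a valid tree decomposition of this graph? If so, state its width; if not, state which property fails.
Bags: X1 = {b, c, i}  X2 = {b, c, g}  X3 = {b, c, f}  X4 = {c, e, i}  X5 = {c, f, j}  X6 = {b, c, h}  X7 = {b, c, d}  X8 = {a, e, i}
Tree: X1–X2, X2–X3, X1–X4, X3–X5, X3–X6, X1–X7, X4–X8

Yes; width 2.

Every vertex of G appears in some bag (union = {a, b, c, d, e, f, g, h, i, j}); every edge is covered by a bag; and for each vertex v the set of bags containing v is connected in the bag tree. The decomposition is therefore valid. The largest bag has 3 vertices, so the width is 2.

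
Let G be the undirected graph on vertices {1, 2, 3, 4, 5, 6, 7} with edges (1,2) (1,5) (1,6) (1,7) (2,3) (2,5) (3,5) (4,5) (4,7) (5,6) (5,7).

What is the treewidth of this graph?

2

A width-2 tree decomposition is:
Bags: B1 = {1, 5, 7}  B2 = {1, 2, 5}  B3 = {1, 5, 6}  B4 = {2, 3, 5}  B5 = {4, 5, 7}
Tree: B1–B2, B2–B3, B2–B4, B1–B5
Each bag holds 3 vertices, so the decomposition has width 2, which upper-bounds the treewidth. For the lower bound, the 3 vertices {1, 2, 5} are pairwise adjacent, and any tree decomposition puts a clique entirely inside one bag — forcing width ≥ 2. Combining the bounds, tw(G) = 2.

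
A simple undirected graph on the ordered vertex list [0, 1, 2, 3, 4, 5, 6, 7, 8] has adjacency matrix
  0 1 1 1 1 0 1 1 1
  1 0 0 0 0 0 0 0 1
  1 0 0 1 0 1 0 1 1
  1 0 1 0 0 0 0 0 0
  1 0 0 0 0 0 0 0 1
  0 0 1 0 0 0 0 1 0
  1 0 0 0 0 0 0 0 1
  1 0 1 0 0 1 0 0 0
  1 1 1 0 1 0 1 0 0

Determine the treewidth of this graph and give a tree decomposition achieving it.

Every bag has size at most 3, so the width is 3 − 1 = 2 and tw(G) ≤ 2. On the other hand G contains the 3-clique {0, 1, 8}. A clique must lie in a single bag of any decomposition, so no decomposition can have width below 2. Therefore the treewidth is 2.

Treewidth 2.
One optimal decomposition is:
Bags: B1 = {0, 6, 8}  B2 = {0, 2, 8}  B3 = {0, 4, 8}  B4 = {0, 2, 7}  B5 = {0, 1, 8}  B6 = {0, 2, 3}  B7 = {2, 5, 7}
Tree: B1–B2, B1–B3, B2–B4, B2–B5, B2–B6, B4–B7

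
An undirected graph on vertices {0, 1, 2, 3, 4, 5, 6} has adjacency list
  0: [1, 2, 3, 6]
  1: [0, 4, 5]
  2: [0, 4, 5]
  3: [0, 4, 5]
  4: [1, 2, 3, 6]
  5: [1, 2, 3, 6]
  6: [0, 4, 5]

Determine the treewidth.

3

A width-3 tree decomposition is:
Bags: B1 = {0, 4, 5, 6}  B2 = {0, 2, 4, 5}  B3 = {0, 3, 4, 5}  B4 = {0, 1, 4, 5}
Tree: B1–B2, B2–B3, B3–B4
Each bag holds 4 vertices, so the decomposition has width 3, which upper-bounds the treewidth. For the lower bound: the 4 vertex sets {0,6}, {2,5}, {4}, {3} are disjoint, each induces a connected subgraph, and every pair is joined by at least one edge of G. Contracting each set to a single vertex therefore yields K_{4} as a minor, and since treewidth is minor-monotone, tw(G) ≥ tw(K_{4}) = 3. Therefore the treewidth is 3.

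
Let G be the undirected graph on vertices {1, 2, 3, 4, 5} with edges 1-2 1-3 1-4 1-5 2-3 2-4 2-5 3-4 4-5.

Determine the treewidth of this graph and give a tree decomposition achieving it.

Each bag holds 4 vertices, so the decomposition has width 3, which upper-bounds the treewidth. On the other hand G contains the 4-clique {1, 2, 3, 4}. A clique must lie in a single bag of any decomposition, so no decomposition can have width below 3. The upper and lower bounds meet at 3, so that is the treewidth.

Treewidth 3.
One optimal decomposition is:
Bags: B1 = {1, 2, 4, 5}  B2 = {1, 2, 3, 4}
Tree: B1–B2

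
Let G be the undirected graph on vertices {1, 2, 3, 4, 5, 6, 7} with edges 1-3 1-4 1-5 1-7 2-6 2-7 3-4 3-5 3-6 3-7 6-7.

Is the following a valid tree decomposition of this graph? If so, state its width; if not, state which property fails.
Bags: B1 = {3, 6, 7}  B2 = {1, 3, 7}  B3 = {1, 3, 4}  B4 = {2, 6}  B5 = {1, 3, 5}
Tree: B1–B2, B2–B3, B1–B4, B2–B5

A tree decomposition must satisfy three properties: every vertex lies in some bag; for every edge, both endpoints lie together in some bag; and for every vertex, the bags containing it form a connected subtree. Here edge (7,2) lies in no bag, so the decomposition is invalid.

No — edge (7,2) lies in no bag.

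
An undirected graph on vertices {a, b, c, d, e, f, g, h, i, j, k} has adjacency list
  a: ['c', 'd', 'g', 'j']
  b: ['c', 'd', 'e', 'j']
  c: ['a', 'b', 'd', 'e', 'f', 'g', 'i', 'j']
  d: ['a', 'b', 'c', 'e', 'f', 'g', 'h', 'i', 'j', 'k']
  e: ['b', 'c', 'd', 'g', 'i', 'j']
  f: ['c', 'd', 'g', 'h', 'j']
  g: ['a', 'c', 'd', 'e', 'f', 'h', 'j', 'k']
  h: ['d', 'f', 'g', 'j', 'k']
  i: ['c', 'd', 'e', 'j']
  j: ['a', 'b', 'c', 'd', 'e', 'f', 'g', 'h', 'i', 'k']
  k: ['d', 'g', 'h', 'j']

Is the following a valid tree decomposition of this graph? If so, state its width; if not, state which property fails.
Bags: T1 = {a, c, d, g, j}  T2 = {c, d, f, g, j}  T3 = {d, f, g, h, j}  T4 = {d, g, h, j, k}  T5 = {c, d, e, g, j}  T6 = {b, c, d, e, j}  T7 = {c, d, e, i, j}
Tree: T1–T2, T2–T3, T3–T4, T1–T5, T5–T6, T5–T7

Yes; width 4.

Every vertex of G appears in some bag (union = {a, b, c, d, e, f, g, h, i, j, k}); every edge is covered by a bag; and for each vertex v the set of bags containing v is connected in the bag tree. The decomposition is therefore valid. The largest bag has 5 vertices, so the width is 4.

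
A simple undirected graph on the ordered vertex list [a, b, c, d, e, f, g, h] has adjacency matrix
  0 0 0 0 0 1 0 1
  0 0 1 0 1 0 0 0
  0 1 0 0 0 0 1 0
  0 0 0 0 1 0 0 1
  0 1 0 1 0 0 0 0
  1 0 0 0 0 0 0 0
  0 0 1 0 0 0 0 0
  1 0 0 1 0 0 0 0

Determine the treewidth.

1

A width-1 tree decomposition is:
Bags: B1 = {a, f}  B2 = {a, h}  B3 = {d, h}  B4 = {d, e}  B5 = {b, e}  B6 = {b, c}  B7 = {c, g}
Tree: B1–B2, B2–B3, B3–B4, B4–B5, B5–B6, B6–B7
The largest bag has 2 vertices, giving width 1; this decomposition certifies tw(G) ≤ 1. Any graph with an edge has treewidth ≥ 1, and G has the edge f–a. The upper and lower bounds meet at 1, so that is the treewidth.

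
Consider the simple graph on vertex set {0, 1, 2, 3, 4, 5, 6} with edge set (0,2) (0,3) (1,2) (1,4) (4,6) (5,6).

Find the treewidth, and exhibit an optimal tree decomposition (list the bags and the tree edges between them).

Treewidth 1.
One optimal decomposition is:
Bags: B1 = {5, 6}  B2 = {4, 6}  B3 = {1, 4}  B4 = {1, 2}  B5 = {0, 2}  B6 = {0, 3}
Tree: B1–B2, B2–B3, B3–B4, B4–B5, B5–B6

Each bag holds 2 vertices, so the decomposition has width 1, which upper-bounds the treewidth. Since G has at least one edge (e.g. 5–6), it is not an edgeless graph, so tw(G) ≥ 1. Therefore the treewidth is 1.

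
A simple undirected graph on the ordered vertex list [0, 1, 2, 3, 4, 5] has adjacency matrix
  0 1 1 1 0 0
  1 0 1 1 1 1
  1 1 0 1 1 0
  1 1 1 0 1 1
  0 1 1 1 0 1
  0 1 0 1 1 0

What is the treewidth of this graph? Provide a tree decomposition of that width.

Treewidth 3.
One such decomposition:
Bags: B1 = {0, 1, 2, 3}  B2 = {1, 2, 3, 4}  B3 = {1, 3, 4, 5}
Tree: B1–B2, B2–B3

Each bag holds 4 vertices, so the decomposition has width 3, which upper-bounds the treewidth. For the lower bound, the 4 vertices {0, 1, 2, 3} are pairwise adjacent, and any tree decomposition puts a clique entirely inside one bag — forcing width ≥ 3. Therefore the treewidth is 3.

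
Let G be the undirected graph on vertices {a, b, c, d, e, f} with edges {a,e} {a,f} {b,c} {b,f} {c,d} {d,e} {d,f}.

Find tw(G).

A width-2 tree decomposition is:
Bags: B1 = {a, e, f}  B2 = {d, e, f}  B3 = {b, d, f}  B4 = {b, c, d}
Tree: B1–B2, B2–B3, B3–B4
The largest bag has 3 vertices, giving width 2; this decomposition certifies tw(G) ≤ 2. For the lower bound, G contains the cycle a–e–d–f–a, so G is not a forest; only forests have treewidth ≤ 1, hence tw(G) ≥ 2. Hence tw(G) = 2 exactly.

2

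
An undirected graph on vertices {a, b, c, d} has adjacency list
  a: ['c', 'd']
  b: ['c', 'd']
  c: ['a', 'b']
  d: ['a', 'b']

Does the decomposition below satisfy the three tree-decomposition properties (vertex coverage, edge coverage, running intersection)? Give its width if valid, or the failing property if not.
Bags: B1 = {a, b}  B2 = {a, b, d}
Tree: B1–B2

No — vertex c appears in no bag.

A tree decomposition must satisfy three properties: every vertex lies in some bag; for every edge, both endpoints lie together in some bag; and for every vertex, the bags containing it form a connected subtree. Here vertex c appears in no bag, so the decomposition is invalid.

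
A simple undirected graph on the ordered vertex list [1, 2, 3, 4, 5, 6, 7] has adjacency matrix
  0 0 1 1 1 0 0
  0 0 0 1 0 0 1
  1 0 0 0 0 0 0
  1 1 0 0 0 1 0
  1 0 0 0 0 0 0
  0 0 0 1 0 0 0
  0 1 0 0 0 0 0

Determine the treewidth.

1

A width-1 tree decomposition is:
Bags: B1 = {1, 4}  B2 = {2, 4}  B3 = {1, 3}  B4 = {1, 5}  B5 = {4, 6}  B6 = {2, 7}
Tree: B1–B2, B1–B3, B1–B4, B1–B5, B2–B6
The largest bag has 2 vertices, giving width 1; this decomposition certifies tw(G) ≤ 1. Any graph with an edge has treewidth ≥ 1, and G has the edge 4–1. Therefore the treewidth is 1.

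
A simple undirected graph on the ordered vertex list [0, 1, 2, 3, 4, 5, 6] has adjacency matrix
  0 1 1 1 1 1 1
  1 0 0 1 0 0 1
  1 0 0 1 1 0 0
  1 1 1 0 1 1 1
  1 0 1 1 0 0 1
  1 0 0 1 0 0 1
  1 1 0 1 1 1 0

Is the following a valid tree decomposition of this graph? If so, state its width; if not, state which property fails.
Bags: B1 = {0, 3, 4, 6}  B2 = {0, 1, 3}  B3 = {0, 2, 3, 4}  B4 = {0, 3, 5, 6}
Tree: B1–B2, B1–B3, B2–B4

A tree decomposition must satisfy three properties: every vertex lies in some bag; for every edge, both endpoints lie together in some bag; and for every vertex, the bags containing it form a connected subtree. Here edge (6,1) lies in no bag, so the decomposition is invalid.

No — edge (6,1) lies in no bag.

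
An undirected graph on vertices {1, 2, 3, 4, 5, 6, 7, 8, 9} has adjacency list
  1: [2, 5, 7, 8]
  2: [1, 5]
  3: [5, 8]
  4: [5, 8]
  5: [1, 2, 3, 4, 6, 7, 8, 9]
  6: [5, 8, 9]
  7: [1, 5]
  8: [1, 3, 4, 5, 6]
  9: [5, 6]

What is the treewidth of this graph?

2

A width-2 tree decomposition is:
Bags: B1 = {5, 6, 8}  B2 = {4, 5, 8}  B3 = {1, 5, 8}  B4 = {1, 2, 5}  B5 = {1, 5, 7}  B6 = {5, 6, 9}  B7 = {3, 5, 8}
Tree: B1–B2, B2–B3, B3–B4, B3–B5, B1–B6, B3–B7
The largest bag has 3 vertices, giving width 2; this decomposition certifies tw(G) ≤ 2. Conversely, {1, 5, 8} is a clique of size 3, and the vertices of any clique must share a bag in every tree decomposition; so some bag has ≥ 3 vertices and tw(G) ≥ 2. The upper and lower bounds meet at 2, so that is the treewidth.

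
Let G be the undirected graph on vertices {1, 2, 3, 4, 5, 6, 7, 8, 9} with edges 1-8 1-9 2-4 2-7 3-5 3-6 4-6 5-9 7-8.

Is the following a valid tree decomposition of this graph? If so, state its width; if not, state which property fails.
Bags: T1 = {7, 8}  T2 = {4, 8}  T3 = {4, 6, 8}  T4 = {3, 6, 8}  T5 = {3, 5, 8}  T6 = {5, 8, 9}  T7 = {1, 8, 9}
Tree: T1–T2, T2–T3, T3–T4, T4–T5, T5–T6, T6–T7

A tree decomposition must satisfy three properties: every vertex lies in some bag; for every edge, both endpoints lie together in some bag; and for every vertex, the bags containing it form a connected subtree. Here vertex 2 appears in no bag, so the decomposition is invalid.

No — vertex 2 appears in no bag.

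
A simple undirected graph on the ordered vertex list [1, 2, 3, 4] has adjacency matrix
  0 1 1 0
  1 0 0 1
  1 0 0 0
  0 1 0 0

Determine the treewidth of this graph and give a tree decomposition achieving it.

The largest bag has 2 vertices, giving width 1; this decomposition certifies tw(G) ≤ 1. G has an edge, so its treewidth is at least 1. Hence tw(G) = 1 exactly.

Treewidth 1.
Bags: B1 = {1, 3}  B2 = {1, 2}  B3 = {2, 4}
Tree: B1–B2, B2–B3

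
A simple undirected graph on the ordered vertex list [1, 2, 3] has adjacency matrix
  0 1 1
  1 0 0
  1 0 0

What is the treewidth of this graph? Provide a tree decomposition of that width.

The largest bag has 2 vertices, giving width 1; this decomposition certifies tw(G) ≤ 1. Any graph with an edge has treewidth ≥ 1, and G has the edge 1–3. Combining the bounds, tw(G) = 1.

Treewidth 1.
One optimal decomposition is:
Bags: B1 = {1, 3}  B2 = {1, 2}
Tree: B1–B2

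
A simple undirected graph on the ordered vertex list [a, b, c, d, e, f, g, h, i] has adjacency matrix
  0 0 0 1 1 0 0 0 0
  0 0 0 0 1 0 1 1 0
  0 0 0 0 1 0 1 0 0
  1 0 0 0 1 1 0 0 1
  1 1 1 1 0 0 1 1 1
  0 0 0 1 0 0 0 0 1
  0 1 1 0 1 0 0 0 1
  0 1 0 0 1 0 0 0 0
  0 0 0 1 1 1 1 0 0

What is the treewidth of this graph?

2

A width-2 tree decomposition is:
Bags: B1 = {d, e, i}  B2 = {a, d, e}  B3 = {d, f, i}  B4 = {e, g, i}  B5 = {c, e, g}  B6 = {b, e, g}  B7 = {b, e, h}
Tree: B1–B2, B1–B3, B1–B4, B4–B5, B5–B6, B6–B7
Each bag holds 3 vertices, so the decomposition has width 2, which upper-bounds the treewidth. For the lower bound, the 3 vertices {a, d, e} are pairwise adjacent, and any tree decomposition puts a clique entirely inside one bag — forcing width ≥ 2. Therefore the treewidth is 2.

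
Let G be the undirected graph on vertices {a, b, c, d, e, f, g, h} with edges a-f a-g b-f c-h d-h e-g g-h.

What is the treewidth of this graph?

A width-1 tree decomposition is:
Bags: B1 = {a, g}  B2 = {g, h}  B3 = {e, g}  B4 = {d, h}  B5 = {c, h}  B6 = {a, f}  B7 = {b, f}
Tree: B1–B2, B2–B3, B2–B4, B4–B5, B1–B6, B6–B7
Each bag holds 2 vertices, so the decomposition has width 1, which upper-bounds the treewidth. G has an edge, so its treewidth is at least 1. Combining the bounds, tw(G) = 1.

1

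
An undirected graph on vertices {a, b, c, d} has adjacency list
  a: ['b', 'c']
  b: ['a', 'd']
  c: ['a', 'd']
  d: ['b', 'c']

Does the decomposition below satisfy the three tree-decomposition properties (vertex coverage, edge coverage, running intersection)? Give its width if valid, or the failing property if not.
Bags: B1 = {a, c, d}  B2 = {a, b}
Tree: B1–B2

No — edge (d,b) lies in no bag.

A tree decomposition must satisfy three properties: every vertex lies in some bag; for every edge, both endpoints lie together in some bag; and for every vertex, the bags containing it form a connected subtree. Here edge (d,b) lies in no bag, so the decomposition is invalid.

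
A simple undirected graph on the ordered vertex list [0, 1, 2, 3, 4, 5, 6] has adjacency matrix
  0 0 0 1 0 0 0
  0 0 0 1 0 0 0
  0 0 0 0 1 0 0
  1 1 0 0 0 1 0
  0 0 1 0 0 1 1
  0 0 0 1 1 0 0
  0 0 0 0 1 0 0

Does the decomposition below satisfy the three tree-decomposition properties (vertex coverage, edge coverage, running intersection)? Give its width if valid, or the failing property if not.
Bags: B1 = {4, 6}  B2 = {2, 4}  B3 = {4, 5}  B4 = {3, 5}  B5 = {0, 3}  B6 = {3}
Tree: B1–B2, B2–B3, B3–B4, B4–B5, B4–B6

A tree decomposition must satisfy three properties: every vertex lies in some bag; for every edge, both endpoints lie together in some bag; and for every vertex, the bags containing it form a connected subtree. Here vertex 1 appears in no bag, so the decomposition is invalid.

No — vertex 1 appears in no bag.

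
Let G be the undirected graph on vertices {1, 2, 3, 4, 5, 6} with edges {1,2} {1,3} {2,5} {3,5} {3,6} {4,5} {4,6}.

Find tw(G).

A width-2 tree decomposition is:
Bags: B1 = {1, 2, 3}  B2 = {2, 3, 5}  B3 = {3, 5, 6}  B4 = {4, 5, 6}
Tree: B1–B2, B2–B3, B3–B4
Every bag has size at most 3, so the width is 3 − 1 = 2 and tw(G) ≤ 2. The edges 1–2–5–3–1 form a cycle, so G is not a tree and its treewidth is at least 2. Therefore the treewidth is 2.

2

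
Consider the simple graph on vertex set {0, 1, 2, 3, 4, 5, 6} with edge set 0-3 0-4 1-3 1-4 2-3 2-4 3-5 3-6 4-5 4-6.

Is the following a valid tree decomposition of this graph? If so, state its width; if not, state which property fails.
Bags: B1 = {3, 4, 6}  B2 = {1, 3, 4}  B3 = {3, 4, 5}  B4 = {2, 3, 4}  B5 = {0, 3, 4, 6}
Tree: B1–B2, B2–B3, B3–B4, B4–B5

No — bags containing vertex 6 are not connected in the tree.

A tree decomposition must satisfy three properties: every vertex lies in some bag; for every edge, both endpoints lie together in some bag; and for every vertex, the bags containing it form a connected subtree. Here bags containing vertex 6 are not connected in the tree, so the decomposition is invalid.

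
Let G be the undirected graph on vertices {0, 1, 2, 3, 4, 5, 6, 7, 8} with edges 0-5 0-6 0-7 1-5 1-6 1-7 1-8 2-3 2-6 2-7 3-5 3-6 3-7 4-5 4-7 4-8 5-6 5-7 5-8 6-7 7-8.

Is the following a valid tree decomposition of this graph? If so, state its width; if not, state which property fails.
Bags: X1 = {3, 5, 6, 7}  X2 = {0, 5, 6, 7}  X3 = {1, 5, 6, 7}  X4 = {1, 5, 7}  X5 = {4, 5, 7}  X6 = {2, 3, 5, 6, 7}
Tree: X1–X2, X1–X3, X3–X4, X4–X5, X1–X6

A tree decomposition must satisfy three properties: every vertex lies in some bag; for every edge, both endpoints lie together in some bag; and for every vertex, the bags containing it form a connected subtree. Here vertex 8 appears in no bag, so the decomposition is invalid.

No — vertex 8 appears in no bag.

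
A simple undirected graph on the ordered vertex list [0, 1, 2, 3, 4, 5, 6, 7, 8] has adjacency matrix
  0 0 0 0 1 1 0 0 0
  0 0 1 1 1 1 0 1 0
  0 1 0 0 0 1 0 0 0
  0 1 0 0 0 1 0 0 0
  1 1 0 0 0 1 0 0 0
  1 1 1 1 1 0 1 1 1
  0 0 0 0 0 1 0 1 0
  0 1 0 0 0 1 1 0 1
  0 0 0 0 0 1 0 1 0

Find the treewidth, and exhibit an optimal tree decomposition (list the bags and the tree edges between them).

Treewidth 2.
One optimal decomposition is:
Bags: B1 = {1, 4, 5}  B2 = {1, 3, 5}  B3 = {1, 5, 7}  B4 = {5, 6, 7}  B5 = {0, 4, 5}  B6 = {1, 2, 5}  B7 = {5, 7, 8}
Tree: B1–B2, B2–B3, B3–B4, B1–B5, B2–B6, B3–B7

Each bag holds 3 vertices, so the decomposition has width 2, which upper-bounds the treewidth. Conversely, {0, 4, 5} is a clique of size 3, and the vertices of any clique must share a bag in every tree decomposition; so some bag has ≥ 3 vertices and tw(G) ≥ 2. Hence tw(G) = 2 exactly.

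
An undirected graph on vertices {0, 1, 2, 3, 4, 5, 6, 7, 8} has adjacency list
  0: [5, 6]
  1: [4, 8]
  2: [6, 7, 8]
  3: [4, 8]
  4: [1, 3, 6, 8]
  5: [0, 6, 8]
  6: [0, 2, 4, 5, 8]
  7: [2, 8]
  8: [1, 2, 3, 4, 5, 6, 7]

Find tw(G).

A width-2 tree decomposition is:
Bags: B1 = {1, 4, 8}  B2 = {4, 6, 8}  B3 = {2, 6, 8}  B4 = {2, 7, 8}  B5 = {3, 4, 8}  B6 = {5, 6, 8}  B7 = {0, 5, 6}
Tree: B1–B2, B2–B3, B3–B4, B1–B5, B2–B6, B6–B7
Every bag has size at most 3, so the width is 3 − 1 = 2 and tw(G) ≤ 2. Conversely, {0, 5, 6} is a clique of size 3, and the vertices of any clique must share a bag in every tree decomposition; so some bag has ≥ 3 vertices and tw(G) ≥ 2. Therefore the treewidth is 2.

2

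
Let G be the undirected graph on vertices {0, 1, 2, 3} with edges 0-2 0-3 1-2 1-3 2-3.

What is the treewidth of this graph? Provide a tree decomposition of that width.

Treewidth 2.
One such decomposition:
Bags: B1 = {1, 2, 3}  B2 = {0, 2, 3}
Tree: B1–B2

Each bag holds 3 vertices, so the decomposition has width 2, which upper-bounds the treewidth. Conversely, {0, 2, 3} is a clique of size 3, and the vertices of any clique must share a bag in every tree decomposition; so some bag has ≥ 3 vertices and tw(G) ≥ 2. The upper and lower bounds meet at 2, so that is the treewidth.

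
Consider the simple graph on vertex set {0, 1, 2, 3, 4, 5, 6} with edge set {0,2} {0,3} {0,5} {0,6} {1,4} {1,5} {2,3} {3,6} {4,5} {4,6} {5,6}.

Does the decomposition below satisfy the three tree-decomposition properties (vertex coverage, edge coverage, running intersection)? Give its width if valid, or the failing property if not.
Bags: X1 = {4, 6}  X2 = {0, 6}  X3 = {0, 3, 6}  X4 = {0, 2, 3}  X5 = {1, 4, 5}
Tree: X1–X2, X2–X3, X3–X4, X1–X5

No — edge (5,6) lies in no bag.

A tree decomposition must satisfy three properties: every vertex lies in some bag; for every edge, both endpoints lie together in some bag; and for every vertex, the bags containing it form a connected subtree. Here edge (5,6) lies in no bag, so the decomposition is invalid.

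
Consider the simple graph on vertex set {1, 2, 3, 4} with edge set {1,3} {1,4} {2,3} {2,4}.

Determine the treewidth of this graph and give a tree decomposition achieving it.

Each bag holds 3 vertices, so the decomposition has width 2, which upper-bounds the treewidth. For the lower bound, G contains the cycle 1–3–2–4–1, so G is not a forest; only forests have treewidth ≤ 1, hence tw(G) ≥ 2. Combining the bounds, tw(G) = 2.

Treewidth 2.
Bags: B1 = {1, 2, 3}  B2 = {1, 2, 4}
Tree: B1–B2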